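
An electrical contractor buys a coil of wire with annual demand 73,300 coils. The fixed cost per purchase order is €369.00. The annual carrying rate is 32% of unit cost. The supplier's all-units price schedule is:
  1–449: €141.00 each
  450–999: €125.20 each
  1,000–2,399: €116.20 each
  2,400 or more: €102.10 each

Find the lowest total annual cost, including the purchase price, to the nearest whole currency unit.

Holding cost per unit per year at price C is H = 0.32·C.
Candidates are each tier's EOQ (if it falls in that tier) and each price-break quantity.
Tier 1 (€141.00): EOQ = 1095.0 exceeds tier's upper bound 449, so this tier is dominated.
Tier 2 (€125.20): EOQ = 1162.0 exceeds tier's upper bound 999, so this tier is dominated.
EOQ at €116.20 = 1206.2 (feasible in tier 3): TC = 73,300×€116.20 + (73,300/1206.2)×369 + (1206.2/2)×0.32×€116.20 = €8,562,309.56.
EOQ at €102.10 = 1286.7 < 2400, so use break Q=2400: TC = 73,300×€102.10 + (73,300/2400.0)×369 + (2400.0/2)×0.32×€102.10 = €7,534,406.28.
Lowest total cost among the candidates is at Q = 2400.0.

TC* ≈ €7,534,406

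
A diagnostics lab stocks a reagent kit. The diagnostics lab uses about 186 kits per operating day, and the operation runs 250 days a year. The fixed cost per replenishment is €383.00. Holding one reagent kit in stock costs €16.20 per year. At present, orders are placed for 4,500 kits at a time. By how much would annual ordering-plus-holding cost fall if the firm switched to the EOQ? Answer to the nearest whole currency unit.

Annual demand D = 186 × 250 = 46,500.
EOQ = √(2DS/H) = √(2 × 46,500 × 383 / 16.2) ≈ 1482.80.
Cost at Q* = (D/Q*)S + (Q*/2)H = √(2DSH) ≈ €24,021.40.
Cost at Q = 4,500: (46,500/4,500)×383 + (4,500/2)×16.2 = €3,957.67 + €36,450.00 = €40,407.67.
Excess = €40,407.67 − €24,021.40 = €16,386.26.

Extra cost ≈ €16,386 per year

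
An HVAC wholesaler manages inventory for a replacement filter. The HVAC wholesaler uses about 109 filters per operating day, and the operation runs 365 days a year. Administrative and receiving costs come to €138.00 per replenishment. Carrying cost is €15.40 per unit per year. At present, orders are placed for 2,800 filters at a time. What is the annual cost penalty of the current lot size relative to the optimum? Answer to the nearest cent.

Annual demand D = 109 × 365 = 39,785.
EOQ = √(2DS/H) = √(2 × 39,785 × 138 / 15.4) ≈ 844.41.
Cost at Q* = (D/Q*)S + (Q*/2)H = √(2DSH) ≈ €13,003.93.
Cost at Q = 2,800: (39,785/2,800)×138 + (2,800/2)×15.4 = €1,960.83 + €21,560.00 = €23,520.83.
Excess = €23,520.83 − €13,003.93 = €10,516.90.

Extra cost ≈ €10,516.90 per year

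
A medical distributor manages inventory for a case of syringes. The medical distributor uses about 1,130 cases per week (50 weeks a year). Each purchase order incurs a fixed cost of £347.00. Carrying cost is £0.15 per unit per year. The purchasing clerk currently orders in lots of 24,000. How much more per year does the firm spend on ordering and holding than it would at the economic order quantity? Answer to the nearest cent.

Annual demand D = 1,130 × 50 = 56,500.
EOQ = √(2DS/H) = √(2 × 56,500 × 347 / 0.15) ≈ 16168.08.
Cost at Q* = (D/Q*)S + (Q*/2)H = √(2DSH) ≈ £2,425.21.
Cost at Q = 24,000: (56,500/24,000)×347 + (24,000/2)×0.15 = £816.90 + £1,800.00 = £2,616.90.
Excess = £2,616.90 − £2,425.21 = £191.68.

Extra cost ≈ £191.68 per year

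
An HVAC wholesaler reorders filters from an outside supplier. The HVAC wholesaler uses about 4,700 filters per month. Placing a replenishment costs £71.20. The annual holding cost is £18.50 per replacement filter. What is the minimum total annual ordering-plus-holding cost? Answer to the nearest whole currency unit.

Annual demand D = 4,700 × 12 = 56,400.
EOQ = √(2DS/H) = √(2 × 56,400 × 71.2 / 18.5) ≈ 658.88.
At the optimum the two cost components are equal, so total cost = 2·(Q*/2)H = Q*·H.
Minimum total = √(2DSH) = √(2 × 56,400 × 71.2 × 18.5) ≈ 12189.346.

TC* ≈ £12,189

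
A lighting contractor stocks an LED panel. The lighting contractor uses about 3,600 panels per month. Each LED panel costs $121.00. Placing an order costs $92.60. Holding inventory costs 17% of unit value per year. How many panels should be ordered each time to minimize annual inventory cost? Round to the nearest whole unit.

Annual demand D = 3,600 × 12 = 43,200.
Holding cost H = 0.17 × $121.00 = $20.5700 per unit per year.
EOQ = √(2DS / H) = √(2 × 43,200 × 92.6 / 20.57).
= √(8,000,640 / 20.57) = √388,947.0102 ≈ 623.656.

Q* ≈ 624 panels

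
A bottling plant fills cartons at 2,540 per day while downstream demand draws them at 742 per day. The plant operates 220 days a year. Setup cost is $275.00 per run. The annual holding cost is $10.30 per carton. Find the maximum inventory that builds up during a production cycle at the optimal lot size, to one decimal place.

I_max ≈ 2,484.0 cartons

Annual demand D = 742 × 220 = 163,240.
Production build-up factor (1 − d/p) = 1 − 742/2,540 = 0.7079.
Q* = √(2DS / (H(1 − d/p))) = √(2 × 163,240 × 275 / (10.3 × 0.7079)).
= √(89,782,000 / 7.2911) ≈ 3509.119.
Maximum inventory = Q*(1 − d/p) = 3509.119 × 0.7079 ≈ 2484.014.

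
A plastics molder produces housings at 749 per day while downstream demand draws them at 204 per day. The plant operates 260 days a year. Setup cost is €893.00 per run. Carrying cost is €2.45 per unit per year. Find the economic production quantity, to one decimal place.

Annual demand D = 204 × 260 = 53,040.
Production build-up factor (1 − d/p) = 1 − 204/749 = 0.7276.
Q* = √(2DS / (H(1 − d/p))) = √(2 × 53,040 × 893 / (2.45 × 0.7276)).
= √(94,729,440 / 1.7827) ≈ 7289.573.

Q* ≈ 7,289.6 housings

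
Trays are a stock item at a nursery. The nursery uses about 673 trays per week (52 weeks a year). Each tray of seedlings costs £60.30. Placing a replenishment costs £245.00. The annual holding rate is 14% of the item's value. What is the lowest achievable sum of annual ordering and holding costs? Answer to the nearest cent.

TC* ≈ £12,031.78

Annual demand D = 673 × 52 = 34,996.
Holding cost H = 0.14 × £60.30 = £8.4420 per unit per year.
EOQ = √(2DS/H) = √(2 × 34,996 × 245 / 8.442) ≈ 1425.23.
At the optimum the two cost components are equal, so total cost = 2·(Q*/2)H = Q*·H.
Minimum total = √(2DSH) = √(2 × 34,996 × 245 × 8.442) ≈ 12031.781.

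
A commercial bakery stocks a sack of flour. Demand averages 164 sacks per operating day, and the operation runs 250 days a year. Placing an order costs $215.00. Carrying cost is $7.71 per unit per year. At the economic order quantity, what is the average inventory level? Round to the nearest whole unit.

Annual demand D = 164 × 250 = 41,000.
The optimal lot size = √(2DS/H) = √(2 × 41,000 × 215 / 7.71) ≈ 1512.16.
Average inventory = Q*/2 ≈ 1512.16 / 2 = 756.082.

Average inventory ≈ 756 sacks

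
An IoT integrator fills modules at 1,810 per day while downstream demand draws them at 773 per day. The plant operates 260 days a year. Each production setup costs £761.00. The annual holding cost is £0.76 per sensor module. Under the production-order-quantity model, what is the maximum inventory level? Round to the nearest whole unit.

I_max ≈ 15,185 modules

Annual demand D = 773 × 260 = 200,980.
Production build-up factor (1 − d/p) = 1 − 773/1,810 = 0.5729.
Q* = √(2DS / (H(1 − d/p))) = √(2 × 200,980 × 761 / (0.76 × 0.5729)).
= √(305,891,560 / 0.4354) ≈ 26504.942.
Maximum inventory = Q*(1 − d/p) = 26504.942 × 0.5729 ≈ 15185.428.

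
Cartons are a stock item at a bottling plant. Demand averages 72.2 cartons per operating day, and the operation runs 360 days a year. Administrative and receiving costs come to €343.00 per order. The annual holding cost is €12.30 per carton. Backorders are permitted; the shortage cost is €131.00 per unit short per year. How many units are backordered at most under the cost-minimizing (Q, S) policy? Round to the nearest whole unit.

Annual demand D = 72.2 × 360 = 25,992.
With planned backorders, Q* = √(2DS/H) · √((H+B)/B).
√(2DS/H) = √(2 × 25,992 × 343 / 12.3) = 1204.008.
√((H+B)/B) = √((12.3+131)/131) = 1.0459.
Q* ≈ 1259.264.
S* = Q* · H/(H+B) = 1259.264 × 12.3/143.3 ≈ 108.088.

S* ≈ 108 cartons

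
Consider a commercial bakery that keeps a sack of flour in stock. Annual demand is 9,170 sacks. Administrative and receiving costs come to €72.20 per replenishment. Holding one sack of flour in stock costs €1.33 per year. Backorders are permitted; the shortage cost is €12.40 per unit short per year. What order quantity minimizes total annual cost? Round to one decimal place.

With planned backorders, Q* = √(2DS/H) · √((H+B)/B).
√(2DS/H) = √(2 × 9,170 × 72.2 / 1.33) = 997.798.
√((H+B)/B) = √((1.33+12.4)/12.4) = 1.0523.
Q* ≈ 1049.946.

Q* ≈ 1,049.9 sacks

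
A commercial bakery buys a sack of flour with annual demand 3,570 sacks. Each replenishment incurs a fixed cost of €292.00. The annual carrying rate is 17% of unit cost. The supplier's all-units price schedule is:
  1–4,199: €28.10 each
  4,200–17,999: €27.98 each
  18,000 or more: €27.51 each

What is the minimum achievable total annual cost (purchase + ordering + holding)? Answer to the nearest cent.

Holding cost per unit per year at price C is H = 0.17·C.
Candidates are each tier's EOQ (if it falls in that tier) and each price-break quantity.
EOQ at €28.10 = 660.6 (feasible in tier 1): TC = 3,570×€28.10 + (3,570/660.6)×292 + (660.6/2)×0.17×€28.10 = €103,472.86.
EOQ at €27.98 = 662.1 < 4200, so use break Q=4200: TC = 3,570×€27.98 + (3,570/4200.0)×292 + (4200.0/2)×0.17×€27.98 = €110,125.66.
EOQ at €27.51 = 667.7 < 18000, so use break Q=18000: TC = 3,570×€27.51 + (3,570/18000.0)×292 + (18000.0/2)×0.17×€27.51 = €140,358.91.
Lowest total cost among the candidates is at Q = 660.6.

TC* ≈ €103,472.86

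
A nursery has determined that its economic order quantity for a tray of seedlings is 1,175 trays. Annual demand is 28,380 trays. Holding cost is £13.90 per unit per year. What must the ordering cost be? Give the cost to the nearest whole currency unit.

S ≈ £338

Squaring Q* = √(2DS/H) gives Q*² = 2DS/H.
From Q* = √(2DS/H): S = Q*²H / (2D) = 1,175² × 13.9 / (2 × 28,380) = 338.1023.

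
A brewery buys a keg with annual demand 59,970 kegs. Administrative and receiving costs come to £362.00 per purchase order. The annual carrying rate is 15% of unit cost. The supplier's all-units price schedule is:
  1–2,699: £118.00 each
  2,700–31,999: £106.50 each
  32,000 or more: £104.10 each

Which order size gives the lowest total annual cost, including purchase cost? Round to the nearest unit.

Q* ≈ 2,700 kegs

Holding cost per unit per year at price C is H = 0.15·C.
Evaluate total cost at each tier's feasible EOQ or, if the EOQ is below the tier, at the tier's minimum quantity.
EOQ at £118.00 = 1566.2 (feasible in tier 1): TC = 59,970×£118.00 + (59,970/1566.2)×362 + (1566.2/2)×0.15×£118.00 = £7,104,181.90.
EOQ at £106.50 = 1648.6 < 2700, so use break Q=2700: TC = 59,970×£106.50 + (59,970/2700.0)×362 + (2700.0/2)×0.15×£106.50 = £6,416,411.67.
EOQ at £104.10 = 1667.5 < 32000, so use break Q=32000: TC = 59,970×£104.10 + (59,970/32000.0)×362 + (32000.0/2)×0.15×£104.10 = £6,493,395.41.
Lowest total cost is £6,416,411.67 at Q = 2700.0.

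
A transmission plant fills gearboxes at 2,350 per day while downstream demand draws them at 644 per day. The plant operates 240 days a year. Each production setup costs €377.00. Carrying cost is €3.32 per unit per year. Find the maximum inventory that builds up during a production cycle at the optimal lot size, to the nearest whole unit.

Annual demand D = 644 × 240 = 154,560.
Production build-up factor (1 − d/p) = 1 − 644/2,350 = 0.7260.
Q* = √(2DS / (H(1 − d/p))) = √(2 × 154,560 × 377 / (3.32 × 0.7260)).
= √(116,538,240 / 2.4102) ≈ 6953.598.
Maximum inventory = Q*(1 − d/p) = 6953.598 × 0.7260 ≈ 5048.017.

I_max ≈ 5,048 gearboxes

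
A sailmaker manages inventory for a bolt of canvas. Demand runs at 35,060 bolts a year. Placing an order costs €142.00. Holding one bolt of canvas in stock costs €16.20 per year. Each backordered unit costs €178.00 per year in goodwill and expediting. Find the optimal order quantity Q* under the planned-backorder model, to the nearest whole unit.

With planned backorders, Q* = √(2DS/H) · √((H+B)/B).
√(2DS/H) = √(2 × 35,060 × 142 / 16.2) = 783.985.
√((H+B)/B) = √((16.2+178)/178) = 1.0445.
Q* ≈ 818.884.

Q* ≈ 819 bolts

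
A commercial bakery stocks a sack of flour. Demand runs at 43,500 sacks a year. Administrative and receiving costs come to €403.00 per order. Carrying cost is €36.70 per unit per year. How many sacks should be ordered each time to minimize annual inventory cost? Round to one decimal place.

Q* ≈ 977.4 sacks

EOQ = √(2DS / H) = √(2 × 43,500 × 403 / 36.7).
= √(35,061,000 / 36.7) = √955,340.5995 ≈ 977.415.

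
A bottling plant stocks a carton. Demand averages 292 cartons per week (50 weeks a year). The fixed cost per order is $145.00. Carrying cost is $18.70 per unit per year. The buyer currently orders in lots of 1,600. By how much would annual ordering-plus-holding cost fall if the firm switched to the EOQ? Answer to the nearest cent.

Extra cost ≈ $7,385.05 per year

Annual demand D = 292 × 50 = 14,600.
EOQ = √(2DS/H) = √(2 × 14,600 × 145 / 18.7) ≈ 475.83.
Cost at Q* = (D/Q*)S + (Q*/2)H = √(2DSH) ≈ $8,898.08.
Cost at Q = 1,600: (14,600/1,600)×145 + (1,600/2)×18.7 = $1,323.12 + $14,960.00 = $16,283.12.
Excess = $16,283.12 − $8,898.08 = $7,385.05.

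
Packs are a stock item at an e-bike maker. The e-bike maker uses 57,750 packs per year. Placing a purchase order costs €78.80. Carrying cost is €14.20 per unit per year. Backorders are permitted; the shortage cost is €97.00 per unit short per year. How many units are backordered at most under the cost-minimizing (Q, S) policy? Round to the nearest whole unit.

With planned backorders, Q* = √(2DS/H) · √((H+B)/B).
√(2DS/H) = √(2 × 57,750 × 78.8 / 14.2) = 800.590.
√((H+B)/B) = √((14.2+97)/97) = 1.0707.
Q* ≈ 857.189.
S* = Q* · H/(H+B) = 857.189 × 14.2/111.2 ≈ 109.461.

S* ≈ 109 packs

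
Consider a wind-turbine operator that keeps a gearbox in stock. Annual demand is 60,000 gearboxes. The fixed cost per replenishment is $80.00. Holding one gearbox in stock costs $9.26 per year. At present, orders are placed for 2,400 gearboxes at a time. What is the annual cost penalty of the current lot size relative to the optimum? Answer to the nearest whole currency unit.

Extra cost ≈ $3,684 per year

EOQ = √(2DS/H) = √(2 × 60,000 × 80 / 9.26) ≈ 1018.19.
Cost at Q* = (D/Q*)S + (Q*/2)H = √(2DSH) ≈ $9,428.47.
Cost at Q = 2,400: (60,000/2,400)×80 + (2,400/2)×9.26 = $2,000.00 + $11,112.00 = $13,112.00.
Excess = $13,112.00 − $9,428.47 = $3,683.53.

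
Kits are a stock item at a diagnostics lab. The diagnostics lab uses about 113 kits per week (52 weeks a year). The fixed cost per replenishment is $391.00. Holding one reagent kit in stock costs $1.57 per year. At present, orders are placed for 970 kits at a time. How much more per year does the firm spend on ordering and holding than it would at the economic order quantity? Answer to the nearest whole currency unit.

Annual demand D = 113 × 52 = 5,876.
EOQ = √(2DS/H) = √(2 × 5,876 × 391 / 1.57) ≈ 1710.78.
Cost at Q* = (D/Q*)S + (Q*/2)H = √(2DSH) ≈ $2,685.93.
Cost at Q = 970: (5,876/970)×391 + (970/2)×1.57 = $2,368.57 + $761.45 = $3,130.02.
Excess = $3,130.02 − $2,685.93 = $444.10.

Extra cost ≈ $444 per year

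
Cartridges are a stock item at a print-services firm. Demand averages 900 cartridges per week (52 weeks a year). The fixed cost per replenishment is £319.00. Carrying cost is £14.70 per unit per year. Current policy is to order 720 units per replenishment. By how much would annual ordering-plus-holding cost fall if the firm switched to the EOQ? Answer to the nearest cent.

Annual demand D = 900 × 52 = 46,800.
EOQ = √(2DS/H) = √(2 × 46,800 × 319 / 14.7) ≈ 1425.20.
Cost at Q* = (D/Q*)S + (Q*/2)H = √(2DSH) ≈ £20,950.38.
Cost at Q = 720: (46,800/720)×319 + (720/2)×14.7 = £20,735.00 + £5,292.00 = £26,027.00.
Excess = £26,027.00 − £20,950.38 = £5,076.62.

Extra cost ≈ £5,076.62 per year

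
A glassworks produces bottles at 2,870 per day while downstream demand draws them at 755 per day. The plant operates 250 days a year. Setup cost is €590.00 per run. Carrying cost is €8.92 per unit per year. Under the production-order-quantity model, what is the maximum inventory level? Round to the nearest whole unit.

I_max ≈ 4,290 bottles

Annual demand D = 755 × 250 = 188,750.
Production build-up factor (1 − d/p) = 1 − 755/2,870 = 0.7369.
Q* = √(2DS / (H(1 − d/p))) = √(2 × 188,750 × 590 / (8.92 × 0.7369)).
= √(222,725,000 / 6.5734) ≈ 5820.869.
Maximum inventory = Q*(1 − d/p) = 5820.869 × 0.7369 ≈ 4289.595.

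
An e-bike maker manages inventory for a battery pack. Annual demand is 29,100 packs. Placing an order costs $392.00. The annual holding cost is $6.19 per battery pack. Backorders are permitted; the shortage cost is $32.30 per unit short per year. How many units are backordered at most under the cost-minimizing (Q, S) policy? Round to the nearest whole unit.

S* ≈ 337 packs

With planned backorders, Q* = √(2DS/H) · √((H+B)/B).
√(2DS/H) = √(2 × 29,100 × 392 / 6.19) = 1919.814.
√((H+B)/B) = √((6.19+32.3)/32.3) = 1.0916.
Q* ≈ 2095.713.
S* = Q* · H/(H+B) = 2095.713 × 6.19/38.49 ≈ 337.035.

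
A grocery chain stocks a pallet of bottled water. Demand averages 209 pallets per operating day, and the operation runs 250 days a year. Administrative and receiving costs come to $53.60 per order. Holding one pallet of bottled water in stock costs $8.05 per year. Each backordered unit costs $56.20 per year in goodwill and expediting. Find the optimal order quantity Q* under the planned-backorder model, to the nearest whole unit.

Annual demand D = 209 × 250 = 52,250.
With planned backorders, Q* = √(2DS/H) · √((H+B)/B).
√(2DS/H) = √(2 × 52,250 × 53.6 / 8.05) = 834.147.
√((H+B)/B) = √((8.05+56.2)/56.2) = 1.0692.
Q* ≈ 891.889.

Q* ≈ 892 pallets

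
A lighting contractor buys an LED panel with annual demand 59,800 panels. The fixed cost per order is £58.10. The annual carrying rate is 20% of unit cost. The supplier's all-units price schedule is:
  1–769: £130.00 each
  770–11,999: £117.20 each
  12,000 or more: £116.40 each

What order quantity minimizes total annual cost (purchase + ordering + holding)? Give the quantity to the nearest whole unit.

Q* ≈ 770 panels

Holding cost per unit per year at price C is H = 0.20·C.
Evaluate total cost at each tier's feasible EOQ or, if the EOQ is below the tier, at the tier's minimum quantity.
EOQ at £130.00 = 517.0 (feasible in tier 1): TC = 59,800×£130.00 + (59,800/517.0)×58.1 + (517.0/2)×0.20×£130.00 = £7,787,441.27.
EOQ at £117.20 = 544.5 < 770, so use break Q=770: TC = 59,800×£117.20 + (59,800/770.0)×58.1 + (770.0/2)×0.20×£117.20 = £7,022,096.58.
EOQ at £116.40 = 546.3 < 12000, so use break Q=12000: TC = 59,800×£116.40 + (59,800/12000.0)×58.1 + (12000.0/2)×0.20×£116.40 = £7,100,689.53.
Lowest total cost is £7,022,096.58 at Q = 770.0.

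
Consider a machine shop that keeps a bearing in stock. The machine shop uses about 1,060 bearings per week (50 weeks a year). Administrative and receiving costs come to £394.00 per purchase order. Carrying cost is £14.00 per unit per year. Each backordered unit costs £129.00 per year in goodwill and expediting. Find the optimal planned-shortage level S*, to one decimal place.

S* ≈ 178.0 bearings

Annual demand D = 1,060 × 50 = 53,000.
With planned backorders, Q* = √(2DS/H) · √((H+B)/B).
√(2DS/H) = √(2 × 53,000 × 394 / 14) = 1727.178.
√((H+B)/B) = √((14+129)/129) = 1.0529.
Q* ≈ 1818.487.
S* = Q* · H/(H+B) = 1818.487 × 14/143 ≈ 178.034.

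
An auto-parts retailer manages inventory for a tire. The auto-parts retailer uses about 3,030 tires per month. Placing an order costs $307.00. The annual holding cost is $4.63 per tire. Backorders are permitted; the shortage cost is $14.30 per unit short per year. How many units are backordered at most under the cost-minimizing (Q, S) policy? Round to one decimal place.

S* ≈ 617.9 tires

Annual demand D = 3,030 × 12 = 36,360.
With planned backorders, Q* = √(2DS/H) · √((H+B)/B).
√(2DS/H) = √(2 × 36,360 × 307 / 4.63) = 2195.865.
√((H+B)/B) = √((4.63+14.3)/14.3) = 1.1506.
Q* ≈ 2526.463.
S* = Q* · H/(H+B) = 2526.463 × 4.63/18.93 ≈ 617.936.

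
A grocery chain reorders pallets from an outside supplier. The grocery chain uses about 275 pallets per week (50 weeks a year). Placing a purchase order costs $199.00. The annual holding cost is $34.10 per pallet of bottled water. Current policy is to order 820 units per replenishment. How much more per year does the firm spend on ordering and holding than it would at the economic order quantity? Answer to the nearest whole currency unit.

Annual demand D = 275 × 50 = 13,750.
EOQ = √(2DS/H) = √(2 × 13,750 × 199 / 34.1) ≈ 400.60.
Cost at Q* = (D/Q*)S + (Q*/2)H = √(2DSH) ≈ $13,660.61.
Cost at Q = 820: (13,750/820)×199 + (820/2)×34.1 = $3,336.89 + $13,981.00 = $17,317.89.
Excess = $17,317.89 − $13,660.61 = $3,657.28.

Extra cost ≈ $3,657 per year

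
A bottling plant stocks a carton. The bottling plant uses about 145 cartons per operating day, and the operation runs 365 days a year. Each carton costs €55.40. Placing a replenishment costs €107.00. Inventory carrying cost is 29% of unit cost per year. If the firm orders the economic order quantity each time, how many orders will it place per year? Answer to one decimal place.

Annual demand D = 145 × 365 = 52,925.
Holding cost H = 0.29 × €55.40 = €16.0660 per unit per year.
EOQ = √(2DS/H) = √(2 × 52,925 × 107 / 16.066) ≈ 839.62.
Orders per year = D / Q* = 52,925 / 839.62 ≈ 63.034.

N ≈ 63.0 orders per year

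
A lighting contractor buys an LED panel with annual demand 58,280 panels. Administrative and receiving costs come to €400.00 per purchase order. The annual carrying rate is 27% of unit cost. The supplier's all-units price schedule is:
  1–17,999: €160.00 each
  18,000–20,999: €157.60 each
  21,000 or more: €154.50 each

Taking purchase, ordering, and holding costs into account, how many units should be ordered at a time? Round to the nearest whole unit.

Holding cost per unit per year at price C is H = 0.27·C.
Evaluate total cost at each tier's feasible EOQ or, if the EOQ is below the tier, at the tier's minimum quantity.
EOQ at €160.00 = 1038.9 (feasible in tier 1): TC = 58,280×€160.00 + (58,280/1038.9)×400 + (1038.9/2)×0.27×€160.00 = €9,369,679.36.
EOQ at €157.60 = 1046.8 < 18000, so use break Q=18000: TC = 58,280×€157.60 + (58,280/18000.0)×400 + (18000.0/2)×0.27×€157.60 = €9,569,191.11.
EOQ at €154.50 = 1057.2 < 21000, so use break Q=21000: TC = 58,280×€154.50 + (58,280/21000.0)×400 + (21000.0/2)×0.27×€154.50 = €9,443,377.60.
Lowest total cost is €9,369,679.36 at Q = 1038.9.

Q* ≈ 1,039 panels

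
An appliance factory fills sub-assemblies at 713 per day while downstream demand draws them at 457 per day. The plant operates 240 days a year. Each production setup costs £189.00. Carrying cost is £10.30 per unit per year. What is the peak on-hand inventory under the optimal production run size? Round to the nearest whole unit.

I_max ≈ 1,202 sub-assemblies

Annual demand D = 457 × 240 = 109,680.
Production build-up factor (1 − d/p) = 1 − 457/713 = 0.3590.
Q* = √(2DS / (H(1 − d/p))) = √(2 × 109,680 × 189 / (10.3 × 0.3590)).
= √(41,459,040 / 3.6982) ≈ 3348.234.
Maximum inventory = Q*(1 − d/p) = 3348.234 × 0.3590 ≈ 1202.171.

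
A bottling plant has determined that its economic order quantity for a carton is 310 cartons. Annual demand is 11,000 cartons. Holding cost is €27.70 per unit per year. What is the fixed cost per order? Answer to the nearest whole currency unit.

The basic EOQ model gives Q* = √(2DS/H); rearrange for the unknown.
From Q* = √(2DS/H): S = Q*²H / (2D) = 310² × 27.7 / (2 × 11,000) = 120.9986.

S ≈ €121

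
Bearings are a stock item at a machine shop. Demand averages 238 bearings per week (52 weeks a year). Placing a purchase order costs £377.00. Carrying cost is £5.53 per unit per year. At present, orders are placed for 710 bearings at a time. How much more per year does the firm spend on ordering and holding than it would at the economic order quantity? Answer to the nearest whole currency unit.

Annual demand D = 238 × 52 = 12,376.
EOQ = √(2DS/H) = √(2 × 12,376 × 377 / 5.53) ≈ 1299.01.
Cost at Q* = (D/Q*)S + (Q*/2)H = √(2DSH) ≈ £7,183.54.
Cost at Q = 710: (12,376/710)×377 + (710/2)×5.53 = £6,571.48 + £1,963.15 = £8,534.63.
Excess = £8,534.63 − £7,183.54 = £1,351.09.

Extra cost ≈ £1,351 per year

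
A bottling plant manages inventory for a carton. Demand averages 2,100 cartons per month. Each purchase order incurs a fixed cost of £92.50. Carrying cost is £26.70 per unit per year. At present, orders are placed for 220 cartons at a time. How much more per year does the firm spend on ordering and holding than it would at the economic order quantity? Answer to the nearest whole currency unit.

Annual demand D = 2,100 × 12 = 25,200.
EOQ = √(2DS/H) = √(2 × 25,200 × 92.5 / 26.7) ≈ 417.86.
Cost at Q* = (D/Q*)S + (Q*/2)H = √(2DSH) ≈ £11,156.85.
Cost at Q = 220: (25,200/220)×92.5 + (220/2)×26.7 = £10,595.45 + £2,937.00 = £13,532.45.
Excess = £13,532.45 − £11,156.85 = £2,375.60.

Extra cost ≈ £2,376 per year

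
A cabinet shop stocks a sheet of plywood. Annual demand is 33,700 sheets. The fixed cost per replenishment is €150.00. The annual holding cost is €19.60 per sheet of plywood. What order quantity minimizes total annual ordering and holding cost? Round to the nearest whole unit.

EOQ = √(2DS / H) = √(2 × 33,700 × 150 / 19.6).
= √(10,110,000 / 19.6) = √515,816.3265 ≈ 718.204.

Q* ≈ 718 sheets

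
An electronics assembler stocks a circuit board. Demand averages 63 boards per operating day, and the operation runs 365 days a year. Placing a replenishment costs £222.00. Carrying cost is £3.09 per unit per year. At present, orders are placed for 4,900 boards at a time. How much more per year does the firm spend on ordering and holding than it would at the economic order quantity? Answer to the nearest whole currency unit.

Annual demand D = 63 × 365 = 22,995.
EOQ = √(2DS/H) = √(2 × 22,995 × 222 / 3.09) ≈ 1817.73.
Cost at Q* = (D/Q*)S + (Q*/2)H = √(2DSH) ≈ £5,616.78.
Cost at Q = 4,900: (22,995/4,900)×222 + (4,900/2)×3.09 = £1,041.81 + £7,570.50 = £8,612.31.
Excess = £8,612.31 − £5,616.78 = £2,995.53.

Extra cost ≈ £2,996 per year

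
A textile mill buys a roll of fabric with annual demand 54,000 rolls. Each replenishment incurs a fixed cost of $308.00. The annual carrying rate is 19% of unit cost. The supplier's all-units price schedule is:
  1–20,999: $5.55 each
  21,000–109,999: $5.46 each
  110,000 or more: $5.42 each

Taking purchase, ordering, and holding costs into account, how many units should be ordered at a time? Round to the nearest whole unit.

Holding cost per unit per year at price C is H = 0.19·C.
Evaluate total cost at each tier's feasible EOQ or, if the EOQ is below the tier, at the tier's minimum quantity.
EOQ at $5.55 = 5616.5 (feasible in tier 1): TC = 54,000×$5.55 + (54,000/5616.5)×308 + (5616.5/2)×0.19×$5.55 = $305,622.57.
EOQ at $5.46 = 5662.6 < 21000, so use break Q=21000: TC = 54,000×$5.46 + (54,000/21000.0)×308 + (21000.0/2)×0.19×$5.46 = $306,524.70.
EOQ at $5.42 = 5683.4 < 110000, so use break Q=110000: TC = 54,000×$5.42 + (54,000/110000.0)×308 + (110000.0/2)×0.19×$5.42 = $349,470.20.
Lowest total cost is $305,622.57 at Q = 5616.5.

Q* ≈ 5,616 rolls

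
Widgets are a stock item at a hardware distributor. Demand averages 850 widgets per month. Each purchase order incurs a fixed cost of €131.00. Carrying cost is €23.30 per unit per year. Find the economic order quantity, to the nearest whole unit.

Q* ≈ 339 widgets

Annual demand D = 850 × 12 = 10,200.
EOQ = √(2DS / H) = √(2 × 10,200 × 131 / 23.3).
= √(2,672,400 / 23.3) = √114,695.279 ≈ 338.667.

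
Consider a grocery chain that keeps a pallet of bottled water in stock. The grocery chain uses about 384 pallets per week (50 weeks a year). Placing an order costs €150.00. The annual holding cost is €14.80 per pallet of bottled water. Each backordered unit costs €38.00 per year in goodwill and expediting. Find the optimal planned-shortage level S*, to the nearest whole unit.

S* ≈ 206 pallets

Annual demand D = 384 × 50 = 19,200.
With planned backorders, Q* = √(2DS/H) · √((H+B)/B).
√(2DS/H) = √(2 × 19,200 × 150 / 14.8) = 623.850.
√((H+B)/B) = √((14.8+38)/38) = 1.1788.
Q* ≈ 735.369.
S* = Q* · H/(H+B) = 735.369 × 14.8/52.8 ≈ 206.126.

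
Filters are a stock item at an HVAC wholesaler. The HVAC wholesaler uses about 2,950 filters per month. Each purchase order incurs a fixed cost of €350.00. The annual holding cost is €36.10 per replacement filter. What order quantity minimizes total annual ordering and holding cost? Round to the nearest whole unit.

Q* ≈ 829 filters

Annual demand D = 2,950 × 12 = 35,400.
EOQ = √(2DS / H) = √(2 × 35,400 × 350 / 36.1).
= √(24,780,000 / 36.1) = √686,426.5928 ≈ 828.509.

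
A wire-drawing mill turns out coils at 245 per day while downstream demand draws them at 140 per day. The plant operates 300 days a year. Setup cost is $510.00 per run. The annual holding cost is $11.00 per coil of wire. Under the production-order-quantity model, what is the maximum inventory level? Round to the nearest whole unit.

Annual demand D = 140 × 300 = 42,000.
Production build-up factor (1 − d/p) = 1 − 140/245 = 0.4286.
Q* = √(2DS / (H(1 − d/p))) = √(2 × 42,000 × 510 / (11 × 0.4286)).
= √(42,840,000 / 4.7143) ≈ 3014.510.
Maximum inventory = Q*(1 − d/p) = 3014.510 × 0.4286 ≈ 1291.933.

I_max ≈ 1,292 coils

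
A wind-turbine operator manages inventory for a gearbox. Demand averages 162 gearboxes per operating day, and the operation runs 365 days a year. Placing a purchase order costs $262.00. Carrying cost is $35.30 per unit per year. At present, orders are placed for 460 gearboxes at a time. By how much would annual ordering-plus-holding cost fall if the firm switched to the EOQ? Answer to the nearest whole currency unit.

Extra cost ≈ $8,726 per year

Annual demand D = 162 × 365 = 59,130.
EOQ = √(2DS/H) = √(2 × 59,130 × 262 / 35.3) ≈ 936.88.
Cost at Q* = (D/Q*)S + (Q*/2)H = √(2DSH) ≈ $33,071.73.
Cost at Q = 460: (59,130/460)×262 + (460/2)×35.3 = $33,678.39 + $8,119.00 = $41,797.39.
Excess = $41,797.39 − $33,071.73 = $8,725.66.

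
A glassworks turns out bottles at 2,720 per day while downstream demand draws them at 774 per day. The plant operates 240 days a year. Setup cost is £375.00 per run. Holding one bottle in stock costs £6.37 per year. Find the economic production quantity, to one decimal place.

Q* ≈ 5,529.0 bottles

Annual demand D = 774 × 240 = 185,760.
Production build-up factor (1 − d/p) = 1 − 774/2,720 = 0.7154.
Q* = √(2DS / (H(1 − d/p))) = √(2 × 185,760 × 375 / (6.37 × 0.7154)).
= √(139,320,000 / 4.5574) ≈ 5529.044.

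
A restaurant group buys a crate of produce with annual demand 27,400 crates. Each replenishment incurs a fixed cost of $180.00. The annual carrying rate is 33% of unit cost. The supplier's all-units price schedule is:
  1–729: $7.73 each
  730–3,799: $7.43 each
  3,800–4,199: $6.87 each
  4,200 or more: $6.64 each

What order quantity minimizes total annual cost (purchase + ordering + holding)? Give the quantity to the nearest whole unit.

Q* ≈ 4,200 crates

Holding cost per unit per year at price C is H = 0.33·C.
Evaluate total cost at each tier's feasible EOQ or, if the EOQ is below the tier, at the tier's minimum quantity.
Tier 1 ($7.73): EOQ = 1966.4 exceeds tier's upper bound 729, so this tier is dominated.
EOQ at $7.43 = 2005.7 (feasible in tier 2): TC = 27,400×$7.43 + (27,400/2005.7)×180 + (2005.7/2)×0.33×$7.43 = $208,499.88.
EOQ at $6.87 = 2085.9 < 3800, so use break Q=3800: TC = 27,400×$6.87 + (27,400/3800.0)×180 + (3800.0/2)×0.33×$6.87 = $193,843.38.
EOQ at $6.64 = 2121.7 < 4200, so use break Q=4200: TC = 27,400×$6.64 + (27,400/4200.0)×180 + (4200.0/2)×0.33×$6.64 = $187,711.81.
Lowest total cost is $187,711.81 at Q = 4200.0.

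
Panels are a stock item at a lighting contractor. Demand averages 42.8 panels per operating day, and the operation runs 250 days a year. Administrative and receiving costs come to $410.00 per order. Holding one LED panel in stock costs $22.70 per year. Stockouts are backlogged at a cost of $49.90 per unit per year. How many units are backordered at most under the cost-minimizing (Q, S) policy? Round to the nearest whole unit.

Annual demand D = 42.8 × 250 = 10,700.
With planned backorders, Q* = √(2DS/H) · √((H+B)/B).
√(2DS/H) = √(2 × 10,700 × 410 / 22.7) = 621.707.
√((H+B)/B) = √((22.7+49.9)/49.9) = 1.2062.
Q* ≈ 749.901.
S* = Q* · H/(H+B) = 749.901 × 22.7/72.6 ≈ 234.473.

S* ≈ 234 panels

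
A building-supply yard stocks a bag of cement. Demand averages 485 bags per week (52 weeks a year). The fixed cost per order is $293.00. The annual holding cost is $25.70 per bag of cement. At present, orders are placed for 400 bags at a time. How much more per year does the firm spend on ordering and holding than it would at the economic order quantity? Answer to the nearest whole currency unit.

Extra cost ≈ $4,125 per year

Annual demand D = 485 × 52 = 25,220.
EOQ = √(2DS/H) = √(2 × 25,220 × 293 / 25.7) ≈ 758.32.
Cost at Q* = (D/Q*)S + (Q*/2)H = √(2DSH) ≈ $19,488.93.
Cost at Q = 400: (25,220/400)×293 + (400/2)×25.7 = $18,473.65 + $5,140.00 = $23,613.65.
Excess = $23,613.65 − $19,488.93 = $4,124.72.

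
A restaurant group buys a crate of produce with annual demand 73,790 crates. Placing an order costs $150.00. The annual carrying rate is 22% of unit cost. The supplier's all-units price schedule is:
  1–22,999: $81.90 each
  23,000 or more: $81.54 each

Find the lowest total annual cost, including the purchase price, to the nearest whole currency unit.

TC* ≈ $6,063,373

Holding cost per unit per year at price C is H = 0.22·C.
For each price level, check whether its EOQ is feasible; otherwise the best quantity at that price is the breakpoint.
EOQ at $81.90 = 1108.4 (feasible in tier 1): TC = 73,790×$81.90 + (73,790/1108.4)×150 + (1108.4/2)×0.22×$81.90 = $6,063,372.59.
EOQ at $81.54 = 1110.9 < 23000, so use break Q=23000: TC = 73,790×$81.54 + (73,790/23000.0)×150 + (23000.0/2)×0.22×$81.54 = $6,223,614.04.
Lowest total cost among the candidates is at Q = 1108.4.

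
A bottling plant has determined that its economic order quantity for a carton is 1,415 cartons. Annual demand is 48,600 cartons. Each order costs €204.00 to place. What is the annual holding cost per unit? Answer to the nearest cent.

Squaring Q* = √(2DS/H) gives Q*² = 2DS/H.
From Q* = √(2DS/H): H = 2DS / Q*² = 2 × 48,600 × 204 / 1,415² = 9.9034.

H ≈ €9.90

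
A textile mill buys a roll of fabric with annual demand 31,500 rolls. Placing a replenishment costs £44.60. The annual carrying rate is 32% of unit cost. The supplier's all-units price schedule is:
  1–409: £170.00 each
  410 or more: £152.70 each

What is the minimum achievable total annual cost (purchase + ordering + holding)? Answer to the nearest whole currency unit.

TC* ≈ £4,823,494

Holding cost per unit per year at price C is H = 0.32·C.
Candidates are each tier's EOQ (if it falls in that tier) and each price-break quantity.
EOQ at £170.00 = 227.3 (feasible in tier 1): TC = 31,500×£170.00 + (31,500/227.3)×44.6 + (227.3/2)×0.32×£170.00 = £5,367,363.38.
EOQ at £152.70 = 239.8 < 410, so use break Q=410: TC = 31,500×£152.70 + (31,500/410.0)×44.6 + (410.0/2)×0.32×£152.70 = £4,823,493.71.
Lowest total cost among the candidates is at Q = 410.0.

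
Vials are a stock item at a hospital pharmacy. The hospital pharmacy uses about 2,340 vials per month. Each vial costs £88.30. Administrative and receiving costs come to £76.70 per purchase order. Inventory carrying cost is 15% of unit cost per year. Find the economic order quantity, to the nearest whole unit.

Q* ≈ 570 vials

Annual demand D = 2,340 × 12 = 28,080.
Holding cost H = 0.15 × £88.30 = £13.2450 per unit per year.
EOQ = √(2DS / H) = √(2 × 28,080 × 76.7 / 13.245).
= √(4,307,472 / 13.245) = √325,214.949 ≈ 570.276.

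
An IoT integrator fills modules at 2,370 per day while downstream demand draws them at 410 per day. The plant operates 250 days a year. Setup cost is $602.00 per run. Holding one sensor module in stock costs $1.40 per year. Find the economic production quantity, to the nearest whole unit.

Annual demand D = 410 × 250 = 102,500.
Production build-up factor (1 − d/p) = 1 − 410/2,370 = 0.8270.
Q* = √(2DS / (H(1 − d/p))) = √(2 × 102,500 × 602 / (1.4 × 0.8270)).
= √(123,410,000 / 1.1578) ≈ 10324.221.

Q* ≈ 10,324 modules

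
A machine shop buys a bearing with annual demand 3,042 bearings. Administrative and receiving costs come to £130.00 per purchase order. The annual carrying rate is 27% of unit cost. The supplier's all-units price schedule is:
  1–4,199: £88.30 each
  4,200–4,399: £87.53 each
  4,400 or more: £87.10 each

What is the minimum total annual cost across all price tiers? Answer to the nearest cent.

TC* ≈ £272,950.99

Holding cost per unit per year at price C is H = 0.27·C.
For each price level, check whether its EOQ is feasible; otherwise the best quantity at that price is the breakpoint.
EOQ at £88.30 = 182.1 (feasible in tier 1): TC = 3,042×£88.30 + (3,042/182.1)×130 + (182.1/2)×0.27×£88.30 = £272,950.99.
EOQ at £87.53 = 182.9 < 4200, so use break Q=4200: TC = 3,042×£87.53 + (3,042/4200.0)×130 + (4200.0/2)×0.27×£87.53 = £315,989.93.
EOQ at £87.10 = 183.4 < 4400, so use break Q=4400: TC = 3,042×£87.10 + (3,042/4400.0)×130 + (4400.0/2)×0.27×£87.10 = £316,785.48.
Lowest total cost among the candidates is at Q = 182.1.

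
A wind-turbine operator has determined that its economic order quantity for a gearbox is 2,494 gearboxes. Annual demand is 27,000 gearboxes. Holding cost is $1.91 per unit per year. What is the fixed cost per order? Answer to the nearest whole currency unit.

The basic EOQ model gives Q* = √(2DS/H); rearrange for the unknown.
From Q* = √(2DS/H): S = Q*²H / (2D) = 2,494² × 1.91 / (2 × 27,000) = 220.0050.

S ≈ $220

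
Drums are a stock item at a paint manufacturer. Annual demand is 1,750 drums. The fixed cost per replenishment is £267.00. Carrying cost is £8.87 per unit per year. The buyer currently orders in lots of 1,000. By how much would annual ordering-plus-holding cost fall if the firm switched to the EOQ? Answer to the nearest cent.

Extra cost ≈ £2,023.19 per year

EOQ = √(2DS/H) = √(2 × 1,750 × 267 / 8.87) ≈ 324.58.
Cost at Q* = (D/Q*)S + (Q*/2)H = √(2DSH) ≈ £2,879.06.
Cost at Q = 1,000: (1,750/1,000)×267 + (1,000/2)×8.87 = £467.25 + £4,435.00 = £4,902.25.
Excess = £4,902.25 − £2,879.06 = £2,023.19.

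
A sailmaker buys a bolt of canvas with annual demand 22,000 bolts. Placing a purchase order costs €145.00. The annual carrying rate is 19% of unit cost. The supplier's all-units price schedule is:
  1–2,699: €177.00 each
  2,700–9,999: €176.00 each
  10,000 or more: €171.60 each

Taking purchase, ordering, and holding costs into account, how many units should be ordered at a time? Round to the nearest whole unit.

Holding cost per unit per year at price C is H = 0.19·C.
Evaluate total cost at each tier's feasible EOQ or, if the EOQ is below the tier, at the tier's minimum quantity.
EOQ at €177.00 = 435.6 (feasible in tier 1): TC = 22,000×€177.00 + (22,000/435.6)×145 + (435.6/2)×0.19×€177.00 = €3,908,647.85.
EOQ at €176.00 = 436.8 < 2700, so use break Q=2700: TC = 22,000×€176.00 + (22,000/2700.0)×145 + (2700.0/2)×0.19×€176.00 = €3,918,325.48.
EOQ at €171.60 = 442.4 < 10000, so use break Q=10000: TC = 22,000×€171.60 + (22,000/10000.0)×145 + (10000.0/2)×0.19×€171.60 = €3,938,539.00.
Lowest total cost is €3,908,647.85 at Q = 435.6.

Q* ≈ 436 bolts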